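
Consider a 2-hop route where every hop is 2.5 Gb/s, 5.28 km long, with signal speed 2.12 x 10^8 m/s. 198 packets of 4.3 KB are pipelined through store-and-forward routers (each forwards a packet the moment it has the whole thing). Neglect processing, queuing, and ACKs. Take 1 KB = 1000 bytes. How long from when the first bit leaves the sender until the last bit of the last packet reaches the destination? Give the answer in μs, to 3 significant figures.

2790 μs

Per-hop transmission t_tx = L/R = 34400/2500000000 = 13.76 μs.
Per-hop propagation t_prop = 5280/212000000 = 24.9057 μs.
Pipeline fill: first packet needs 2·t_tx to clear all hops; remaining 197 packets each add one t_tx.
Total = (2+198-1)·t_tx + 2·t_prop = 199·13.76 + 2·24.9057 = 2790 μs.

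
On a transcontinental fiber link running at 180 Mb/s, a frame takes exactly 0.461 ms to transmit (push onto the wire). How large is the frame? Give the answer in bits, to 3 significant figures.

L = R × t_tx = 180000000 b/s × 0.000461 s = 82980 bits.

83000 bits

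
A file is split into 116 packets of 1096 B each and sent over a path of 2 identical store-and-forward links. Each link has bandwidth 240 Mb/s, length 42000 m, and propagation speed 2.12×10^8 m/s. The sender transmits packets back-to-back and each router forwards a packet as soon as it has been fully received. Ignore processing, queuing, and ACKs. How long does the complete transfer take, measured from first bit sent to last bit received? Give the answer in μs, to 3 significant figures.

4670 μs

Per-hop transmission t_tx = L/R = 8768/240000000 = 36.5333 μs.
Per-hop propagation t_prop = 42000/212000000 = 198.113 μs.
Pipeline fill: first packet needs 2·t_tx to clear all hops; remaining 115 packets each add one t_tx.
Total = (2+116-1)·t_tx + 2·t_prop = 117·36.5333 + 2·198.113 = 4670 μs.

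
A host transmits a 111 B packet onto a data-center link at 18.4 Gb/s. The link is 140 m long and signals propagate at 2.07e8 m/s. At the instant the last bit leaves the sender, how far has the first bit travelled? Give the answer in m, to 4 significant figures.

9.990 m

t_tx = L/R = 888/18400000000 = 4.82609e-08 s.
Distance = s × t_tx = 2.07e+08 × 4.82609e-08 = 9.990 m.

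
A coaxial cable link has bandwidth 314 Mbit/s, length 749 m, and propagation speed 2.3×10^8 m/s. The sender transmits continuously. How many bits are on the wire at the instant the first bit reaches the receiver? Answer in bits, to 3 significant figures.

Propagation delay = 749 / 2.3e+08 = 3.25652e-06 s.
BDP = R × t_prop = 314000000 × 3.25652e-06 = 1022.55 bits.

1020 bits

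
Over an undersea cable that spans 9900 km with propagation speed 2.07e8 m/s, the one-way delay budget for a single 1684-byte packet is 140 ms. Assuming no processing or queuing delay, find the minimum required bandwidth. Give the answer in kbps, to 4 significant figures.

146.2 kbps

L = 13472 bits.
Propagation delay = 9900000 / 2.07e+08 = 47.8261 ms.
Transmission budget = 140 − 47.8261 = 92.1739 ms.
R ≥ L / t_tx = 13472 bits / 0.0921739 s = 146.2 kbps.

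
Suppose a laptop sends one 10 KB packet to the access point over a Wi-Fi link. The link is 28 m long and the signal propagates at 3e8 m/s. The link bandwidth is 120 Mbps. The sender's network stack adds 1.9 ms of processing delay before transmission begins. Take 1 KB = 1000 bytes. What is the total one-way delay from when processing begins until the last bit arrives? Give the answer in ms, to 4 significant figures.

L = 80000 bits.
Transmission delay = L/R = 80000 / 120000000 = 0.666667 ms.
Propagation delay = d/s = 28 m / 300000000 m/s = 9.33333e-05 ms.
Plus processing delay 1.9 ms = 1.9 ms.
Total = 2.567 ms.

2.567 ms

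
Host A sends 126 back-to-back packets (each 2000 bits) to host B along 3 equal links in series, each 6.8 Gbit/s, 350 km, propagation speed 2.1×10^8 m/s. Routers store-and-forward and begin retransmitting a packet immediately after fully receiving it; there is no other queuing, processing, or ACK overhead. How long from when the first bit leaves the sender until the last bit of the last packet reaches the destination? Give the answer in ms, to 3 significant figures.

5.04 ms

Per-hop transmission t_tx = L/R = 2000/6800000000 = 0.000294118 ms.
Per-hop propagation t_prop = 350000/210000000 = 1.66667 ms.
Pipeline fill: first packet needs 3·t_tx to clear all hops; remaining 125 packets each add one t_tx.
Total = (3+126-1)·t_tx + 3·t_prop = 128·0.000294118 + 3·1.66667 = 5.04 ms.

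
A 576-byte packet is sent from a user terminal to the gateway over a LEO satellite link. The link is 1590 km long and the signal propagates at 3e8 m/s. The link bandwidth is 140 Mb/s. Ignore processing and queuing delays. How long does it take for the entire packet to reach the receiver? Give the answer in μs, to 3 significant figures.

L = 576 × 8 = 4608 bits.
Transmission delay = L/R = 4608 / 140000000 = 32.9143 μs.
Propagation delay = d/s = 1590000 m / 300000000 m/s = 5300 μs.
Total = 5330 μs.

5330 μs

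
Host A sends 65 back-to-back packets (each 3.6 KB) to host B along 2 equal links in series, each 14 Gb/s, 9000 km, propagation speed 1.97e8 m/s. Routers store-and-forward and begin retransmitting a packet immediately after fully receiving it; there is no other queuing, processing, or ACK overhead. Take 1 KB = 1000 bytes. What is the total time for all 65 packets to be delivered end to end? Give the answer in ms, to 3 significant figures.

91.5 ms

Per-hop transmission t_tx = L/R = 28800/14000000000 = 0.00205714 ms.
Per-hop propagation t_prop = 9000000/197000000 = 45.6853 ms.
Pipeline fill: first packet needs 2·t_tx to clear all hops; remaining 64 packets each add one t_tx.
Total = (2+65-1)·t_tx + 2·t_prop = 66·0.00205714 + 2·45.6853 = 91.5 ms.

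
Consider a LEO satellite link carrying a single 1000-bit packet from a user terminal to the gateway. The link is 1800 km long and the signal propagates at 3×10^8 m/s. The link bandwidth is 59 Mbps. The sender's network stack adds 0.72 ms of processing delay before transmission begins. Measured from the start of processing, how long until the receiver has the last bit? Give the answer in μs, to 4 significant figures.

Transmission delay = L/R = 1000 / 59000000 = 16.9492 μs.
Propagation delay = d/s = 1800000 m / 300000000 m/s = 6000 μs.
Plus processing delay 0.72 ms = 720 μs.
Total = 6737 μs.

6737 μs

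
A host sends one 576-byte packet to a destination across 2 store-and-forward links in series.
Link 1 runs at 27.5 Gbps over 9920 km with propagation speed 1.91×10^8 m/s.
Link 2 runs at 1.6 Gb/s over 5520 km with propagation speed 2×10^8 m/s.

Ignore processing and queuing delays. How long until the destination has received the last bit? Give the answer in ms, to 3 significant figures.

79.5 ms

L = 576 × 8 = 4608 bits.
Transmission delays (L/R per hop): 0.000167564, 0.00288 ms; sum = 0.00304756 ms.
Propagation delays (d/s per hop): 51.9372, 27.6 ms; sum = 79.5372 ms.
End-to-end = 79.5 ms.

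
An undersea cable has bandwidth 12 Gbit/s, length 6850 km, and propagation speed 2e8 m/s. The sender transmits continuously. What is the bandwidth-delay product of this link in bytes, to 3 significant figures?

Propagation delay = 6850000 / 200000000 = 0.03425 s.
BDP = R × t_prop = 12000000000 × 0.03425 = 411000000 bits.
In bytes: 411000000/8 = 51400000 bytes.

51400000 bytes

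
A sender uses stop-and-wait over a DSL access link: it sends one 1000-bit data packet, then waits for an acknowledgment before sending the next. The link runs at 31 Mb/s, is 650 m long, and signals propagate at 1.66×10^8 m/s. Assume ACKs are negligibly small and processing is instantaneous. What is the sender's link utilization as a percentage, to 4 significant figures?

t_tx = L/R = 1000/31000000 = 3.22581e-05 s.
t_prop = 650/166000000 = 3.91566e-06 s; RTT = 7.83133e-06 s.
Cycle = t_tx + RTT = 4.00894e-05 s.
Utilization = t_tx / cycle = 3.22581e-05/4.00894e-05 = 80.47 %.

80.47 %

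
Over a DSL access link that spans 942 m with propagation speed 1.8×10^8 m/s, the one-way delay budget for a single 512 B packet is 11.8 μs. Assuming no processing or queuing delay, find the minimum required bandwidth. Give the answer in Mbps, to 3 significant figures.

624 Mbps

L = 4096 bits.
Propagation delay = 942 / 180000000 = 5.23333 μs.
Transmission budget = 11.8 − 5.23333 = 6.56667 μs.
R ≥ L / t_tx = 4096 bits / 6.56667e-06 s = 624 Mbps.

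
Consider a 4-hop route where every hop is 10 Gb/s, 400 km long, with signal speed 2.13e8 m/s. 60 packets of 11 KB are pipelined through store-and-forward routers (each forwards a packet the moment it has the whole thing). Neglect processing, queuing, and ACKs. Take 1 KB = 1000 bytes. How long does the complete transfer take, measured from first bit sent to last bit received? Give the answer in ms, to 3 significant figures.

Per-hop transmission t_tx = L/R = 88000/10000000000 = 0.0088 ms.
Per-hop propagation t_prop = 400000/213000000 = 1.87793 ms.
Pipeline fill: first packet needs 4·t_tx to clear all hops; remaining 59 packets each add one t_tx.
Total = (4+60-1)·t_tx + 4·t_prop = 63·0.0088 + 4·1.87793 = 8.07 ms.

8.07 ms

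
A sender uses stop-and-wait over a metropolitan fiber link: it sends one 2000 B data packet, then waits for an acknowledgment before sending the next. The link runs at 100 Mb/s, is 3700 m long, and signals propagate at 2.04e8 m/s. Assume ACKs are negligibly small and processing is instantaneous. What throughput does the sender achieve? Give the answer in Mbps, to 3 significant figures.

81.5 Mbps

t_tx = L/R = 16000/100000000 = 0.00016 s.
t_prop = 3700/204000000 = 1.81373e-05 s; RTT = 3.62745e-05 s.
Cycle = t_tx + RTT = 0.000196275 s.
Throughput = L / cycle = 16000 / 0.000196275 = 81.5 Mbps.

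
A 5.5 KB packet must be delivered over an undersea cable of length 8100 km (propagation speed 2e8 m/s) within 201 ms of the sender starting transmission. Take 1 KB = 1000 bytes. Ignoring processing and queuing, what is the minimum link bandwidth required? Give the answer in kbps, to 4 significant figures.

L = 44000 bits.
Propagation delay = 8100000 / 200000000 = 40.5 ms.
Transmission budget = 201 − 40.5 = 160.5 ms.
R ≥ L / t_tx = 44000 bits / 0.1605 s = 274.1 kbps.

274.1 kbps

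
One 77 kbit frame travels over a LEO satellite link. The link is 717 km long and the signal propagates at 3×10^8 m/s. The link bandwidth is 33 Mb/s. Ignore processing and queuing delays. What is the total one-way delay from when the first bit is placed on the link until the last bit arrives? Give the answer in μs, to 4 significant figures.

4723 μs

L = 77000 bits.
Transmission delay = L/R = 77000 / 33000000 = 2333.33 μs.
Propagation delay = d/s = 717000 m / 300000000 m/s = 2390 μs.
Total = 4723 μs.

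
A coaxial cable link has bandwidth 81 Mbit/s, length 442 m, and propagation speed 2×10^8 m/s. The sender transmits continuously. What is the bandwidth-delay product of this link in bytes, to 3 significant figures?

22.4 bytes

Propagation delay = 442 / 200000000 = 2.21e-06 s.
BDP = R × t_prop = 81000000 × 2.21e-06 = 179.01 bits.
In bytes: 179.01/8 = 22.4 bytes.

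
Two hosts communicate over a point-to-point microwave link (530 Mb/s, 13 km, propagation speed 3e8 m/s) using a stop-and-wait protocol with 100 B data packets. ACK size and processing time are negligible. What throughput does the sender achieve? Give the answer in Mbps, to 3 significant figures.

9.07 Mbps

t_tx = L/R = 800/530000000 = 1.50943e-06 s.
t_prop = 13000/300000000 = 4.33333e-05 s; RTT = 8.66667e-05 s.
Cycle = t_tx + RTT = 8.81761e-05 s.
Throughput = L / cycle = 800 / 8.81761e-05 = 9.07 Mbps.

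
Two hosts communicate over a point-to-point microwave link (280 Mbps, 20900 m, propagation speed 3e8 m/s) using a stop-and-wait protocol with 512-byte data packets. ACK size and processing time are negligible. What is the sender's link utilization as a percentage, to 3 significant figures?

t_tx = L/R = 4096/280000000 = 1.46286e-05 s.
t_prop = 20900/300000000 = 6.96667e-05 s; RTT = 0.000139333 s.
Cycle = t_tx + RTT = 0.000153962 s.
Utilization = t_tx / cycle = 1.46286e-05/0.000153962 = 9.50 %.

9.50 %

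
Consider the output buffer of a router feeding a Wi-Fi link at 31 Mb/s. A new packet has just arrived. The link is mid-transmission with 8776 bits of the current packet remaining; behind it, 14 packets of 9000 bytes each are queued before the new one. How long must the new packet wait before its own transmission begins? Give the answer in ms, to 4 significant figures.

Each queued packet: L/R = 72000/31000000 = 2.32258 ms.
14 queued → 32.5161 ms.
Plus remaining 8776 bits of current packet: 0.283097 ms.
Queuing delay = 32.80 ms.

32.80 ms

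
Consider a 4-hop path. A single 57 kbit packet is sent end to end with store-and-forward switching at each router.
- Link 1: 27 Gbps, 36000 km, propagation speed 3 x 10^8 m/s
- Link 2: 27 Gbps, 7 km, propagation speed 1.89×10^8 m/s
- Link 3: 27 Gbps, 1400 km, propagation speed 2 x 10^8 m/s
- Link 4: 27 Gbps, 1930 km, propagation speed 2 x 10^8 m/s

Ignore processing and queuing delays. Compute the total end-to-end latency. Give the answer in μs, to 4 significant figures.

L = 57000 bits.
Transmission delay per hop = L/R = 57000/27000000000 = 2.11111 μs; 4 hops → 8.44444 μs.
Propagation delays (d/s per hop): 120000, 37.037, 7000, 9650 μs; sum = 136687 μs.
End-to-end = 136700 μs.

136700 μs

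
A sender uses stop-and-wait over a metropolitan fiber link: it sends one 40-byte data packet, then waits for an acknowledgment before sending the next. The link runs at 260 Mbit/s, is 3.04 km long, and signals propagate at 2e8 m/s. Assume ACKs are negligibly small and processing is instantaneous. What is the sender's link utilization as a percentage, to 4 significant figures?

t_tx = L/R = 320/260000000 = 1.23077e-06 s.
t_prop = 3040/200000000 = 1.52e-05 s; RTT = 3.04e-05 s.
Cycle = t_tx + RTT = 3.16308e-05 s.
Utilization = t_tx / cycle = 1.23077e-06/3.16308e-05 = 3.891 %.

3.891 %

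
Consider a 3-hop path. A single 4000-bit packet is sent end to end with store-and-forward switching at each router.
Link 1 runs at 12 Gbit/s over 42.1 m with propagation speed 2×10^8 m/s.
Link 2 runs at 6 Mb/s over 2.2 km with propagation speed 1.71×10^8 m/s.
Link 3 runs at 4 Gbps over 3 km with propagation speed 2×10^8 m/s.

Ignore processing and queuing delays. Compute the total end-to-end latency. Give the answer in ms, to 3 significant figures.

Transmission delays (L/R per hop): 0.000333333, 0.666667, 0.001 ms; sum = 0.668 ms.
Propagation delays (d/s per hop): 0.0002105, 0.0128655, 0.015 ms; sum = 0.028076 ms.
End-to-end = 0.696 ms.

0.696 ms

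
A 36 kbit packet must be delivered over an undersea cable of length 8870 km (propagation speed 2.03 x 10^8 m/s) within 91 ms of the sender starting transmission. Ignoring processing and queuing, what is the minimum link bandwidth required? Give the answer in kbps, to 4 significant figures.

Propagation delay = 8870000 / 2.03e+08 = 43.6946 ms.
Transmission budget = 91 − 43.6946 = 47.3054 ms.
R ≥ L / t_tx = 36000 bits / 0.0473054 s = 761.0 kbps.

761.0 kbps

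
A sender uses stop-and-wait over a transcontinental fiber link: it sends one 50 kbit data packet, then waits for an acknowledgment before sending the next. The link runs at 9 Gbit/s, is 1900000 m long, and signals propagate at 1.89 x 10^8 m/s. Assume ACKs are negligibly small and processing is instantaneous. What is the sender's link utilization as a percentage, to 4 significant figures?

t_tx = L/R = 50000/9000000000 = 5.55556e-06 s.
t_prop = 1900000/189000000 = 0.0100529 s; RTT = 0.0201058 s.
Cycle = t_tx + RTT = 0.0201114 s.
Utilization = t_tx / cycle = 5.55556e-06/0.0201114 = 0.02762 %.

0.02762 %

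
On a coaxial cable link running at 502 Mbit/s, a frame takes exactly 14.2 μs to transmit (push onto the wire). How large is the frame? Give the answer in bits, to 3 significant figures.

7130 bits

L = R × t_tx = 502000000 b/s × 1.42e-05 s = 7128.4 bits.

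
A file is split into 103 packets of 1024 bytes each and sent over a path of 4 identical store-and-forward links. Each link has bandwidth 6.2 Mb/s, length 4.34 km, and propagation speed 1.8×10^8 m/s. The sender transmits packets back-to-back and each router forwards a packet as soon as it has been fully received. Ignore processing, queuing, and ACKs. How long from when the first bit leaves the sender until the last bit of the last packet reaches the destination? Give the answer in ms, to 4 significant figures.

Per-hop transmission t_tx = L/R = 8192/6200000 = 1.32129 ms.
Per-hop propagation t_prop = 4340/180000000 = 0.0241111 ms.
Pipeline fill: first packet needs 4·t_tx to clear all hops; remaining 102 packets each add one t_tx.
Total = (4+103-1)·t_tx + 4·t_prop = 106·1.32129 + 4·0.0241111 = 140.2 ms.

140.2 ms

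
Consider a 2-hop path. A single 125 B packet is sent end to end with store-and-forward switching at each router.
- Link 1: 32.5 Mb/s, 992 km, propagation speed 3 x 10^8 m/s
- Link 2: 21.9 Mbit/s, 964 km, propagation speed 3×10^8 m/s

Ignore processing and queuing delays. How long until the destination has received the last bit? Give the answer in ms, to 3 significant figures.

6.60 ms

L = 125 × 8 = 1000 bits.
Transmission delays (L/R per hop): 0.0307692, 0.0456621 ms; sum = 0.0764313 ms.
Propagation delays (d/s per hop): 3.30667, 3.21333 ms; sum = 6.52 ms.
End-to-end = 6.60 ms.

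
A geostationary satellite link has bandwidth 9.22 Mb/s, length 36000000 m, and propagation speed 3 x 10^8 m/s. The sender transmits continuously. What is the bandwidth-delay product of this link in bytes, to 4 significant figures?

138300 bytes

Propagation delay = 36000000 / 300000000 = 0.12 s.
BDP = R × t_prop = 9220000 × 0.12 = 1106400 bits.
In bytes: 1106400/8 = 138300 bytes.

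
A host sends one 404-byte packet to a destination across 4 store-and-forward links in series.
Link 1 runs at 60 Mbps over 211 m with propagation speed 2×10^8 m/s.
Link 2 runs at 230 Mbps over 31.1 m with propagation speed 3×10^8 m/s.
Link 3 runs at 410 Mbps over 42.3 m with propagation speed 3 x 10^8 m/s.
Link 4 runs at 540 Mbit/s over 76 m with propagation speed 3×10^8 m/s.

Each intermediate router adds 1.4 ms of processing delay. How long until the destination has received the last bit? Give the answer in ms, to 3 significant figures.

4.28 ms

L = 404 × 8 = 3232 bits.
Transmission delays (L/R per hop): 0.0538667, 0.0140522, 0.00788293, 0.00598519 ms; sum = 0.081787 ms.
Propagation delays (d/s per hop): 0.001055, 0.000103667, 0.000141, 0.000253333 ms; sum = 0.001553 ms.
Processing at 3 router(s): 3 × 1.4 ms = 4.2 ms.
End-to-end = 4.28 ms.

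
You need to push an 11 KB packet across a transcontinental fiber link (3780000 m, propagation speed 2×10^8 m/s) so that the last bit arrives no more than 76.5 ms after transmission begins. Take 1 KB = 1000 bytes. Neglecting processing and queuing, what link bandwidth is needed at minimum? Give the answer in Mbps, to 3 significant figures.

L = 88000 bits.
Propagation delay = 3780000 / 200000000 = 18.9 ms.
Transmission budget = 76.5 − 18.9 = 57.6 ms.
R ≥ L / t_tx = 88000 bits / 0.0576 s = 1.53 Mbps.

1.53 Mbps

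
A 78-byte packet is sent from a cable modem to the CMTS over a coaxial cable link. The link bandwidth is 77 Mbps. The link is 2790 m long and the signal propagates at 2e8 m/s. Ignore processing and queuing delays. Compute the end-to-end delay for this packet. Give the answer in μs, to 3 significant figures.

L = 78 × 8 = 624 bits.
Transmission delay = L/R = 624 / 77000000 = 8.1039 μs.
Propagation delay = d/s = 2790 m / 200000000 m/s = 13.95 μs.
Total = 22.1 μs.

22.1 μs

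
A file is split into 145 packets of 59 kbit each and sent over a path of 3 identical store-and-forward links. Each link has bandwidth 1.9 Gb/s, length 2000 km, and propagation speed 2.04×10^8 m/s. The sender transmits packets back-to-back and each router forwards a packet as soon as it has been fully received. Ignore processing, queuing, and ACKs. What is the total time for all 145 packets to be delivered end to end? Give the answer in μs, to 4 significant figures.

33980 μs

Per-hop transmission t_tx = L/R = 59000/1900000000 = 31.0526 μs.
Per-hop propagation t_prop = 2000000/204000000 = 9803.92 μs.
Pipeline fill: first packet needs 3·t_tx to clear all hops; remaining 144 packets each add one t_tx.
Total = (3+145-1)·t_tx + 3·t_prop = 147·31.0526 + 3·9803.92 = 33980 μs.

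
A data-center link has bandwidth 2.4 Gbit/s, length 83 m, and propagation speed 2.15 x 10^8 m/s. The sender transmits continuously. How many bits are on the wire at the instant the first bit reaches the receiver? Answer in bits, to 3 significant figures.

Propagation delay = 83 / 215000000 = 3.86047e-07 s.
BDP = R × t_prop = 2400000000 × 3.86047e-07 = 926.512 bits.

927 bits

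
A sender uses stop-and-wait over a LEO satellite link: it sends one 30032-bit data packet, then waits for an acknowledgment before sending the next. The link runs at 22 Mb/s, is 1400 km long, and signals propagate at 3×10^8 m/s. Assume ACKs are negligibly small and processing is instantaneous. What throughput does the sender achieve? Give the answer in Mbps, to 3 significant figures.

2.81 Mbps

t_tx = L/R = 30032/22000000 = 0.00136509 s.
t_prop = 1400000/300000000 = 0.00466667 s; RTT = 0.00933333 s.
Cycle = t_tx + RTT = 0.0106984 s.
Throughput = L / cycle = 30032 / 0.0106984 = 2.81 Mbps.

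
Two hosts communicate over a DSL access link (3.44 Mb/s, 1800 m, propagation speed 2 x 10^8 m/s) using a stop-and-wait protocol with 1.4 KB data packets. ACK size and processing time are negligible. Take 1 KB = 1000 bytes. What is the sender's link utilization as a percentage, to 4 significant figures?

t_tx = L/R = 11200/3440000 = 0.00325581 s.
t_prop = 1800/200000000 = 9e-06 s; RTT = 1.8e-05 s.
Cycle = t_tx + RTT = 0.00327381 s.
Utilization = t_tx / cycle = 0.00325581/0.00327381 = 99.45 %.

99.45 %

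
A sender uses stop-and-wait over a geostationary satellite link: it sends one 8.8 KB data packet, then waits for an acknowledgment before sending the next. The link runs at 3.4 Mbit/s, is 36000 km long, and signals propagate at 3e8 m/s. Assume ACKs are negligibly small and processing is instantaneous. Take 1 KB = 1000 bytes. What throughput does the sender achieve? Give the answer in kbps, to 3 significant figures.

t_tx = L/R = 70400/3400000 = 0.0207059 s.
t_prop = 36000000/300000000 = 0.12 s; RTT = 0.24 s.
Cycle = t_tx + RTT = 0.260706 s.
Throughput = L / cycle = 70400 / 0.260706 = 270 kbps.

270 kbps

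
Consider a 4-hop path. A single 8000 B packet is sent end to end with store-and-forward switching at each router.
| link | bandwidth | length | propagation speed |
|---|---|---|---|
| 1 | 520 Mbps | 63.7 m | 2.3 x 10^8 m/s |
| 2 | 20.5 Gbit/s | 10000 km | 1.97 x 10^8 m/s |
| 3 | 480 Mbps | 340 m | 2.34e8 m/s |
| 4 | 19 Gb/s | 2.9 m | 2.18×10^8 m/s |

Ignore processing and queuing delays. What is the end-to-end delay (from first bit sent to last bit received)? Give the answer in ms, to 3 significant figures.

L = 8000 × 8 = 64000 bits.
Transmission delays (L/R per hop): 0.123077, 0.00312195, 0.133333, 0.00336842 ms; sum = 0.262901 ms.
Propagation delays (d/s per hop): 0.000276957, 50.7614, 0.00145299, 1.33028e-05 ms; sum = 50.7632 ms.
End-to-end = 51.0 ms.

51.0 ms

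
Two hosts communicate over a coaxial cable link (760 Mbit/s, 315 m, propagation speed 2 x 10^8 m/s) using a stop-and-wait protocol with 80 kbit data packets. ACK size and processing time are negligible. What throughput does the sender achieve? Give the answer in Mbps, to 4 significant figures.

737.9 Mbps

t_tx = L/R = 80000/760000000 = 0.000105263 s.
t_prop = 315/200000000 = 1.575e-06 s; RTT = 3.15e-06 s.
Cycle = t_tx + RTT = 0.000108413 s.
Throughput = L / cycle = 80000 / 0.000108413 = 737.9 Mbps.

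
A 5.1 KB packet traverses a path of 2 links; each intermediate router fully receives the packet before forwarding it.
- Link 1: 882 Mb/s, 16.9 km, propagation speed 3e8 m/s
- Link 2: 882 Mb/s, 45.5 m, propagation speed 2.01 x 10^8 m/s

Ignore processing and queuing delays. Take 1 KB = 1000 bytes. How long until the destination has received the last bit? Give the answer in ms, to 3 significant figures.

L = 40800 bits.
Transmission delay per hop = L/R = 40800/882000000 = 0.0462585 ms; 2 hops → 0.092517 ms.
Propagation delays (d/s per hop): 0.0563333, 0.000226368 ms; sum = 0.0565597 ms.
End-to-end = 0.149 ms.

0.149 ms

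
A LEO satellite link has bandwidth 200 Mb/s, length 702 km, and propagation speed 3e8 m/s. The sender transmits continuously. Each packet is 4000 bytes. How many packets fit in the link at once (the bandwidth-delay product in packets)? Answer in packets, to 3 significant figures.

14.6 packets

Propagation delay = 702000 / 300000000 = 0.00234 s.
BDP = R × t_prop = 200000000 × 0.00234 = 468000 bits.
In packets of 32000 bits: 14.6 packets.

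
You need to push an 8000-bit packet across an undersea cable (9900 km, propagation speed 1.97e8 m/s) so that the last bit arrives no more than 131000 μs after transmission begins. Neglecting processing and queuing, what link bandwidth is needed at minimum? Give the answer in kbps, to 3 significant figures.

Propagation delay = 9900000 / 197000000 = 50253.8 μs.
Transmission budget = 131000 − 50253.8 = 80746.2 μs.
R ≥ L / t_tx = 8000 bits / 0.0807462 s = 99.1 kbps.

99.1 kbps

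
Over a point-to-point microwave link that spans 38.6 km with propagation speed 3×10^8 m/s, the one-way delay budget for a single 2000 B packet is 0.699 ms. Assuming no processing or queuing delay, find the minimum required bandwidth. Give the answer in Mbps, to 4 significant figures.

28.05 Mbps

L = 16000 bits.
Propagation delay = 38600 / 300000000 = 0.128667 ms.
Transmission budget = 0.699 − 0.128667 = 0.570333 ms.
R ≥ L / t_tx = 16000 bits / 0.000570333 s = 28.05 Mbps.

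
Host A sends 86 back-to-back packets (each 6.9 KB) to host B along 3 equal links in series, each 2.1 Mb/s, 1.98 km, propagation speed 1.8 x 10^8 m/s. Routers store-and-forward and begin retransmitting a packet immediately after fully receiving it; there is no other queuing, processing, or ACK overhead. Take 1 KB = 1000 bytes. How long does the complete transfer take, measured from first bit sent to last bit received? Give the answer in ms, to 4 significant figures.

Per-hop transmission t_tx = L/R = 55200/2100000 = 26.2857 ms.
Per-hop propagation t_prop = 1980/180000000 = 0.011 ms.
Pipeline fill: first packet needs 3·t_tx to clear all hops; remaining 85 packets each add one t_tx.
Total = (3+86-1)·t_tx + 3·t_prop = 88·26.2857 + 3·0.011 = 2313 ms.

2313 ms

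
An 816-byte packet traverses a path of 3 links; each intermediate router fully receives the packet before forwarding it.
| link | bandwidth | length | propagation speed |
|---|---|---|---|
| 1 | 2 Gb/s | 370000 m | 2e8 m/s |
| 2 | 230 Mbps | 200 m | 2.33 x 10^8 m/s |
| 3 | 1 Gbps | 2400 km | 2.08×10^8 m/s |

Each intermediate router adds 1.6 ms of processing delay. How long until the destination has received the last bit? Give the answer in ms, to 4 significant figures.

L = 816 × 8 = 6528 bits.
Transmission delays (L/R per hop): 0.003264, 0.0283826, 0.006528 ms; sum = 0.0381746 ms.
Propagation delays (d/s per hop): 1.85, 0.000858369, 11.5385 ms; sum = 13.3893 ms.
Processing at 2 router(s): 2 × 1.6 ms = 3.2 ms.
End-to-end = 16.63 ms.

16.63 ms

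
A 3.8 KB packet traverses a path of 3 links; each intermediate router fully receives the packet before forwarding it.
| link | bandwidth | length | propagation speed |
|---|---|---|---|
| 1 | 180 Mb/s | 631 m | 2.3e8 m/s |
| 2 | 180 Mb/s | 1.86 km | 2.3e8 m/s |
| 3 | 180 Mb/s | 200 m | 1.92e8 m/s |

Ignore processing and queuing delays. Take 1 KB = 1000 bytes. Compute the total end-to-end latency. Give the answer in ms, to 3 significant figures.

0.519 ms

L = 30400 bits.
Transmission delay per hop = L/R = 30400/180000000 = 0.168889 ms; 3 hops → 0.506667 ms.
Propagation delays (d/s per hop): 0.00274348, 0.00808696, 0.00104167 ms; sum = 0.0118721 ms.
End-to-end = 0.519 ms.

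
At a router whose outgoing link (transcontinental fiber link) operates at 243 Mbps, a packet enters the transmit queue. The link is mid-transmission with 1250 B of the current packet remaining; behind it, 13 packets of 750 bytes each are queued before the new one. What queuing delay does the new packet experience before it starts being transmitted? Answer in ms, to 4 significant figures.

0.3621 ms

Each queued packet: L/R = 6000/243000000 = 0.0246914 ms.
13 queued → 0.320988 ms.
Plus remaining 10000 bits of current packet: 0.0411523 ms.
Queuing delay = 0.3621 ms.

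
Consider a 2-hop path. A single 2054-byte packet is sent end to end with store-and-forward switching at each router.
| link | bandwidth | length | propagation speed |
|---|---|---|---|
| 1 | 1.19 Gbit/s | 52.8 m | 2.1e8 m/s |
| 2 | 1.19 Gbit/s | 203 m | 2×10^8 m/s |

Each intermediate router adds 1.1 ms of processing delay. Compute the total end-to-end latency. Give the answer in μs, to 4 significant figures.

1129 μs

L = 2054 × 8 = 16432 bits.
Transmission delay per hop = L/R = 16432/1190000000 = 13.8084 μs; 2 hops → 27.6168 μs.
Propagation delays (d/s per hop): 0.251429, 1.015 μs; sum = 1.26643 μs.
Processing at 1 router(s): 1 × 1.1 ms = 1100 μs.
End-to-end = 1129 μs.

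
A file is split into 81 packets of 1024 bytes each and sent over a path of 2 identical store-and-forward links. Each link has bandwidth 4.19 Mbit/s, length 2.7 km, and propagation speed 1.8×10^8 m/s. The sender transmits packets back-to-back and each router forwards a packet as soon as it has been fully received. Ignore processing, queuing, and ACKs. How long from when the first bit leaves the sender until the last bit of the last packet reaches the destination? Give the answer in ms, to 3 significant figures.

Per-hop transmission t_tx = L/R = 8192/4.19e+06 = 1.95513 ms.
Per-hop propagation t_prop = 2700/180000000 = 0.015 ms.
Pipeline fill: first packet needs 2·t_tx to clear all hops; remaining 80 packets each add one t_tx.
Total = (2+81-1)·t_tx + 2·t_prop = 82·1.95513 + 2·0.015 = 160 ms.

160 ms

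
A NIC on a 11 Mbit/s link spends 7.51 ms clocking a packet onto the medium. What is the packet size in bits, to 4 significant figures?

82610 bits

L = R × t_tx = 11000000 b/s × 0.00751 s = 82610 bits.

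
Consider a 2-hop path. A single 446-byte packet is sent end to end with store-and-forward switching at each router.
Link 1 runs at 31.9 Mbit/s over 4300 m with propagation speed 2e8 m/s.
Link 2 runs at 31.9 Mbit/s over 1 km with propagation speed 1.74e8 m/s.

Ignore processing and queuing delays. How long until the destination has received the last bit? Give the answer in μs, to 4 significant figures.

250.9 μs

L = 446 × 8 = 3568 bits.
Transmission delay per hop = L/R = 3568/31900000 = 111.85 μs; 2 hops → 223.699 μs.
Propagation delays (d/s per hop): 21.5, 5.74713 μs; sum = 27.2471 μs.
End-to-end = 250.9 μs.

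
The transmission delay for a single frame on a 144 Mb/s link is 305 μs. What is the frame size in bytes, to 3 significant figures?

5490 bytes

L = R × t_tx = 144000000 b/s × 0.000305 s = 43920 bits.
In bytes: 43920 / 8 = 5490 bytes.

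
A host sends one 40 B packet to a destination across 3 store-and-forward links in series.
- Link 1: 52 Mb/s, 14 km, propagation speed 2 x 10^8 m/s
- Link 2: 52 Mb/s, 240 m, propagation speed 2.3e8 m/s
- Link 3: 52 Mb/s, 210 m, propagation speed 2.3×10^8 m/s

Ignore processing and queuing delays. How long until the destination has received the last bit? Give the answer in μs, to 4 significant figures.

90.42 μs

L = 40 × 8 = 320 bits.
Transmission delay per hop = L/R = 320/52000000 = 6.15385 μs; 3 hops → 18.4615 μs.
Propagation delays (d/s per hop): 70, 1.04348, 0.913043 μs; sum = 71.9565 μs.
End-to-end = 90.42 μs.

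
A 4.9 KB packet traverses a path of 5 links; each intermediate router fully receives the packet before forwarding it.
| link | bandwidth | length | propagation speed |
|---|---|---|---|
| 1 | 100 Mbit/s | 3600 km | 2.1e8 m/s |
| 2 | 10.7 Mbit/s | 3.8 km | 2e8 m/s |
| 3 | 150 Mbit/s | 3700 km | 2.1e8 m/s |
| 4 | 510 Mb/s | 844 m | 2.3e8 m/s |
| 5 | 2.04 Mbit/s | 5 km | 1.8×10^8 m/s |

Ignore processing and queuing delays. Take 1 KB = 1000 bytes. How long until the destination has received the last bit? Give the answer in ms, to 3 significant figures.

58.4 ms

L = 39200 bits.
Transmission delays (L/R per hop): 0.392, 3.66355, 0.261333, 0.0768627, 19.2157 ms; sum = 23.6094 ms.
Propagation delays (d/s per hop): 17.1429, 0.019, 17.619, 0.00366957, 0.0277778 ms; sum = 34.8124 ms.
End-to-end = 58.4 ms.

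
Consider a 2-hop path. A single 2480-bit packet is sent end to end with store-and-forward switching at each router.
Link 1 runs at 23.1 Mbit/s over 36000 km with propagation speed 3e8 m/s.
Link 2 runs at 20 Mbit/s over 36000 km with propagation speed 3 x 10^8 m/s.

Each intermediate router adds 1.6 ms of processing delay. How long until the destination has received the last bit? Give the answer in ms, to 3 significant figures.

Transmission delays (L/R per hop): 0.107359, 0.124 ms; sum = 0.231359 ms.
Propagation delays (d/s per hop): 120, 120 ms; sum = 240 ms.
Processing at 1 router(s): 1 × 1.6 ms = 1.6 ms.
End-to-end = 242 ms.

242 ms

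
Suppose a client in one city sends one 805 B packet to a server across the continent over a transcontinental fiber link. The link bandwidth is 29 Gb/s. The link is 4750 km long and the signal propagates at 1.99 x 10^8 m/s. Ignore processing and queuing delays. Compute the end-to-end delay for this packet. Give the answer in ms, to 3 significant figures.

L = 805 × 8 = 6440 bits.
Transmission delay = L/R = 6440 / 29000000000 = 0.000222069 ms.
Propagation delay = d/s = 4750000 m / 199000000 m/s = 23.8693 ms.
Total = 23.9 ms.

23.9 ms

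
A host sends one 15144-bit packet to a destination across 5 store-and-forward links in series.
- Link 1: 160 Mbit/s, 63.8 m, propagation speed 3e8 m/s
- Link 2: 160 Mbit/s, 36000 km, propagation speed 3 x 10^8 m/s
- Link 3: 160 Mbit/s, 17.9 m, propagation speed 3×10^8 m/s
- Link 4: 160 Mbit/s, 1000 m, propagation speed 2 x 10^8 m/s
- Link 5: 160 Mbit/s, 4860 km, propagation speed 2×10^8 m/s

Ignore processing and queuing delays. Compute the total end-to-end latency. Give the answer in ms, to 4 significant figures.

144.8 ms

Transmission delay per hop = L/R = 15144/160000000 = 0.09465 ms; 5 hops → 0.47325 ms.
Propagation delays (d/s per hop): 0.000212667, 120, 5.96667e-05, 0.005, 24.3 ms; sum = 144.305 ms.
End-to-end = 144.8 ms.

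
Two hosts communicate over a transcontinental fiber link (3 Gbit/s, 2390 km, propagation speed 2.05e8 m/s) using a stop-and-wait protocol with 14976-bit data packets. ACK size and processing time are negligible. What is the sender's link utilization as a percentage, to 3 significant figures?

0.0214 %

t_tx = L/R = 14976/3000000000 = 4.992e-06 s.
t_prop = 2390000/2.05e+08 = 0.0116585 s; RTT = 0.0233171 s.
Cycle = t_tx + RTT = 0.0233221 s.
Utilization = t_tx / cycle = 4.992e-06/0.0233221 = 0.0214 %.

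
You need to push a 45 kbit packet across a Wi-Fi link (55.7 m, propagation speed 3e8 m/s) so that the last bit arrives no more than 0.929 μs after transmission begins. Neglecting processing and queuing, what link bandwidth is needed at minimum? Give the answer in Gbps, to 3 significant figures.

60.5 Gbps

Propagation delay = 55.7 / 300000000 = 0.185667 μs.
Transmission budget = 0.929 − 0.185667 = 0.743333 μs.
R ≥ L / t_tx = 45000 bits / 7.43333e-07 s = 60.5 Gbps.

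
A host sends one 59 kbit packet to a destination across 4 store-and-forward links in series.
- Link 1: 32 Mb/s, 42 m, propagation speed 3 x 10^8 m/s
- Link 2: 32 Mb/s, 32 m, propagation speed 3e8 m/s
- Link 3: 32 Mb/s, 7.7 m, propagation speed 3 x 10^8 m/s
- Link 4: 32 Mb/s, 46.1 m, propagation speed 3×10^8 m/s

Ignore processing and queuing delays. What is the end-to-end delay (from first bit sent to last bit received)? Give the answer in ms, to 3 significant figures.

L = 59000 bits.
Transmission delay per hop = L/R = 59000/32000000 = 1.84375 ms; 4 hops → 7.375 ms.
Propagation delays (d/s per hop): 0.00014, 0.000106667, 2.56667e-05, 0.000153667 ms; sum = 0.000426 ms.
End-to-end = 7.38 ms.

7.38 ms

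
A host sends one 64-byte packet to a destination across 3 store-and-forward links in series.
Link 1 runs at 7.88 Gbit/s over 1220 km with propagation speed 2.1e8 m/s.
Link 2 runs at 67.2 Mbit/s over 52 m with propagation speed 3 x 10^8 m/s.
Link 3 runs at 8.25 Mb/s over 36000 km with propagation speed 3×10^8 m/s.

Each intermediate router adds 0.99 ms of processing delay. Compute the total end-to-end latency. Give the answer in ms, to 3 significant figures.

128 ms

L = 64 × 8 = 512 bits.
Transmission delays (L/R per hop): 6.49746e-05, 0.00761905, 0.0620606 ms; sum = 0.0697446 ms.
Propagation delays (d/s per hop): 5.80952, 0.000173333, 120 ms; sum = 125.81 ms.
Processing at 2 router(s): 2 × 0.99 ms = 1.98 ms.
End-to-end = 128 ms.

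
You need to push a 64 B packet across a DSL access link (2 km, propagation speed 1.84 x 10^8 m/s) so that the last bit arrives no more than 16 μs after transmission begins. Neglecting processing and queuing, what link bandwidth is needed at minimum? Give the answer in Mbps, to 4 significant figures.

99.80 Mbps

L = 512 bits.
Propagation delay = 2000 / 184000000 = 10.8696 μs.
Transmission budget = 16 − 10.8696 = 5.13043 μs.
R ≥ L / t_tx = 512 bits / 5.13043e-06 s = 99.80 Mbps.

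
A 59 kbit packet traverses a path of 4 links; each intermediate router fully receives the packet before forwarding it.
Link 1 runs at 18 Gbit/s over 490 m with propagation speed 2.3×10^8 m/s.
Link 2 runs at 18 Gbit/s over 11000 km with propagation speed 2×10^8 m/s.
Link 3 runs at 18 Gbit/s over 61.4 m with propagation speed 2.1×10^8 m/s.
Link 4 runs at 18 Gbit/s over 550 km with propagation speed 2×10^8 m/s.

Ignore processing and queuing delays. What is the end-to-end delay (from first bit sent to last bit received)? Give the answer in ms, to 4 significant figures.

57.77 ms

L = 59000 bits.
Transmission delay per hop = L/R = 59000/18000000000 = 0.00327778 ms; 4 hops → 0.0131111 ms.
Propagation delays (d/s per hop): 0.00213043, 55, 0.000292381, 2.75 ms; sum = 57.7524 ms.
End-to-end = 57.77 ms.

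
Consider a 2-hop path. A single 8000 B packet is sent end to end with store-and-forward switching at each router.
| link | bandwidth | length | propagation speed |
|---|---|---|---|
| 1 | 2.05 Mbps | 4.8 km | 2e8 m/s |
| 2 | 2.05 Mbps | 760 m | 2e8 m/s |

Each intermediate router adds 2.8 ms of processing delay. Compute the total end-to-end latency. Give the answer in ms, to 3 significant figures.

65.3 ms

L = 8000 × 8 = 64000 bits.
Transmission delay per hop = L/R = 64000/2.05e+06 = 31.2195 ms; 2 hops → 62.439 ms.
Propagation delays (d/s per hop): 0.024, 0.0038 ms; sum = 0.0278 ms.
Processing at 1 router(s): 1 × 2.8 ms = 2.8 ms.
End-to-end = 65.3 ms.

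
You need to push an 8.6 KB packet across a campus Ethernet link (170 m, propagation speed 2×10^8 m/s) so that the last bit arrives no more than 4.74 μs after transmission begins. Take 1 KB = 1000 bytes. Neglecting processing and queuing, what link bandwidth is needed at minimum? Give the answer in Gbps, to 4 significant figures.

17.69 Gbps

L = 68800 bits.
Propagation delay = 170 / 200000000 = 0.85 μs.
Transmission budget = 4.74 − 0.85 = 3.89 μs.
R ≥ L / t_tx = 68800 bits / 3.89e-06 s = 17.69 Gbps.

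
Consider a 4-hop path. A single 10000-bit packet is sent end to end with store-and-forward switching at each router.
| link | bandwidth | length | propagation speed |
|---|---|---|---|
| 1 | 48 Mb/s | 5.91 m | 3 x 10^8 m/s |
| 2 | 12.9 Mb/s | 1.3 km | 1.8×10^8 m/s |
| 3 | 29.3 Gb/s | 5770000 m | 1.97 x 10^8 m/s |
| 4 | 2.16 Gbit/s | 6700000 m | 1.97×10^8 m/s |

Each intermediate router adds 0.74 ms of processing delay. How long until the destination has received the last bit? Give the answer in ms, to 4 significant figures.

66.52 ms

Transmission delays (L/R per hop): 0.208333, 0.775194, 0.000341297, 0.00462963 ms; sum = 0.988498 ms.
Propagation delays (d/s per hop): 1.97e-05, 0.00722222, 29.2893, 34.0102 ms; sum = 63.3067 ms.
Processing at 3 router(s): 3 × 0.74 ms = 2.22 ms.
End-to-end = 66.52 ms.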